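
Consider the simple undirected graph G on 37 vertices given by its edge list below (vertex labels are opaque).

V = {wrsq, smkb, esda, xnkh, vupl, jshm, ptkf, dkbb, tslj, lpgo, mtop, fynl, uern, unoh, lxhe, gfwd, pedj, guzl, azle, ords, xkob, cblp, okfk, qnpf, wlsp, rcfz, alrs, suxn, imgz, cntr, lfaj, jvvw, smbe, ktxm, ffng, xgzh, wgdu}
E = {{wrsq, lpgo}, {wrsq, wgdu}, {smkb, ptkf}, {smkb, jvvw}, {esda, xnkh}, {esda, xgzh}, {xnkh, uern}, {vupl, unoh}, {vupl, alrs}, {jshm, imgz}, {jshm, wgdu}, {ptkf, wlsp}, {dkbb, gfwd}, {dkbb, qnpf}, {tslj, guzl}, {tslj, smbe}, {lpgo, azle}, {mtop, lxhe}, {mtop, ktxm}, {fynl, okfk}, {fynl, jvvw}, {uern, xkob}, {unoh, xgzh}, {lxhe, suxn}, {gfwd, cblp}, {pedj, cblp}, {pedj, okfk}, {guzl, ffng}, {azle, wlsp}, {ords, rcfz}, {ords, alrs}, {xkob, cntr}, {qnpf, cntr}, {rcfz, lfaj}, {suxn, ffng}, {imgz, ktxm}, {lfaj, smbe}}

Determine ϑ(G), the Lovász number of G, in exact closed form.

N(uern) = {xnkh, xkob}, |N(uern)| = 2.
Vertex ffng has 2 neighbors: guzl, suxn.
N(ktxm) = {mtop, imgz}, |N(ktxm)| = 2.
Vertex smkb has 2 neighbors: ptkf, jvvw.
37-vertex 2-regular graph: connected 2-regular on 37 ⇒ C_{37}.
A has 19 distinct eigenvalues ≈ [2.0, 1.971232, 1.885755, 1.746028, 1.556072, 1.321349, 1.048615, 0.745713, 0.421359, 0.084882, -0.254036, -0.585646, -0.900407, -1.189266, -1.443912, -1.657019, -1.822457, -1.935466, -1.992795].
Lovász: ϑ = −37(-2*cos(pi/37))/(2+-(-1)*2*cos(pi/37)) = 37*cos(pi/37)/(cos(pi/37) + 1).
= 18.46662… (decimal).
Lovász sandwich 18 ≤ 37*cos(pi/37)/(cos(pi/37) + 1) ≤ 19: both strict.

37*cos(pi/37)/(cos(pi/37) + 1)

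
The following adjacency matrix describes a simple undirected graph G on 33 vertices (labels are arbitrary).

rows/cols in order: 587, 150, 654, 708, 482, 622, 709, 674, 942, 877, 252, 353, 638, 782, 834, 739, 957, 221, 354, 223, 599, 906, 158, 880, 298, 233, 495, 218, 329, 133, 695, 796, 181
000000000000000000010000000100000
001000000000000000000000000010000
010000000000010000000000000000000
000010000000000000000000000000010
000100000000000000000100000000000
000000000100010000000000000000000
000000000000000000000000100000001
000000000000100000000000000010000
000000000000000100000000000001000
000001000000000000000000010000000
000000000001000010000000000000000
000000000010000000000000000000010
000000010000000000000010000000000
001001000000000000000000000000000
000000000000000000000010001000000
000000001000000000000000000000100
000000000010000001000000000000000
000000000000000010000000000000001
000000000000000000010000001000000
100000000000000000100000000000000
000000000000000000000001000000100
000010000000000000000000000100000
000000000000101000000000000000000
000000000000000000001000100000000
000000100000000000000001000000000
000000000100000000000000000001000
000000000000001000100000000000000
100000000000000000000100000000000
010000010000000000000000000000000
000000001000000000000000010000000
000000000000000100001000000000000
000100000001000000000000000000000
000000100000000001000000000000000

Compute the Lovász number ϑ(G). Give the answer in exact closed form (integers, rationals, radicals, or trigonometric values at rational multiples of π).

33*cos(pi/33)/(cos(pi/33) + 1)

N(133) = {942, 233}, |N(133)| = 2.
Vertex 695 has 2 neighbors: 739, 599.
Vertex 906 has 2 neighbors: 482, 218.
N(158) = {638, 834}, |N(158)| = 2.
Every vertex has degree 2 (N=33); a single 33-cycle (edge-transitive).
Distinct eigenvalues (to 4 d.p.): [2.0, 1.9639, 1.8567, 1.6825, 1.4475, 1.1601, 0.8308, 0.4715, 0.0952, -0.2846, -0.6541, -1.0, -1.3097, -1.5721, -1.7777, -1.919, -1.9909].
Lovász: ϑ = −33(-2*cos(pi/33))/(2+-(-1)*2*cos(pi/33)) = 33*cos(pi/33)/(cos(pi/33) + 1).
≈ 16.46255859 (to 8 d.p.).
16 ≤ 33*cos(pi/33)/(cos(pi/33) + 1) ≤ 17: both strict.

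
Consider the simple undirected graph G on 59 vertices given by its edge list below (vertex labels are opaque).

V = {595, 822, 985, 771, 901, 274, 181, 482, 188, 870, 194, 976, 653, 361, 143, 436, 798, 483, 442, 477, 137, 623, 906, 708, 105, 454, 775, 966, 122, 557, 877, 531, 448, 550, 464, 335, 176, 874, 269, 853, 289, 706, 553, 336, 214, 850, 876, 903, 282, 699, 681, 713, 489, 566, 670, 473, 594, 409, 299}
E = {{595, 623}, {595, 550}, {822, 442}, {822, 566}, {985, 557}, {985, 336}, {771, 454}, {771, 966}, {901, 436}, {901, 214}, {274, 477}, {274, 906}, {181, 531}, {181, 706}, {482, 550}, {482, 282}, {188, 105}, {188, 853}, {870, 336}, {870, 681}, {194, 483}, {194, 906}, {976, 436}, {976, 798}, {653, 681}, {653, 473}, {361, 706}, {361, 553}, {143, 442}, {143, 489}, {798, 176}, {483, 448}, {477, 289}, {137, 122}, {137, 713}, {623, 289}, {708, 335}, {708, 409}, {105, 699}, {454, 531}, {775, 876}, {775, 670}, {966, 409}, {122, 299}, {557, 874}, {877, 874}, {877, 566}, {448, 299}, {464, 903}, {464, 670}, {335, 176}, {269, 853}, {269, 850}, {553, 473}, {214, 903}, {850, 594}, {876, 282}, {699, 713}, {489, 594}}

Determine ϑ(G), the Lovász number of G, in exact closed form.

N(822) = {442, 566}, |N(822)| = 2.
deg(850) = 2; N(850) = {269, 594}.
deg(798) = 2; N(798) = {976, 176}.
Vertex 670 has 2 neighbors: 775, 464.
59-vertex 2-regular graph: connected 2-regular on 59 ⇒ C_{59}.
A has 30 distinct eigenvalues ≈ [2.0, 1.9887, 1.9548, 1.8988, 1.8213, 1.7231, 1.6054, 1.4695, 1.317, 1.1496, 0.9691, 0.7776, 0.5774, 0.3706, 0.1596, -0.0532, -0.2655, -0.4747, -0.6785, -0.8746, -1.0608, -1.235, -1.3953, -1.5397, -1.6666, -1.7747, -1.8627, -1.9295, -1.9745, -1.9972].
Lovász (edge-transitive): ϑ = −59·(-2*cos(pi/59))/((2)−(-2*cos(pi/59))) = 59*cos(pi/59)/(cos(pi/59) + 1).
Numerically 29.4790799.
Sandwich: α(G)=29 ≤ ϑ(G)=59*cos(pi/59)/(cos(pi/59) + 1) ≤ χ(Ḡ)=30 (both strict).

59*cos(pi/59)/(cos(pi/59) + 1)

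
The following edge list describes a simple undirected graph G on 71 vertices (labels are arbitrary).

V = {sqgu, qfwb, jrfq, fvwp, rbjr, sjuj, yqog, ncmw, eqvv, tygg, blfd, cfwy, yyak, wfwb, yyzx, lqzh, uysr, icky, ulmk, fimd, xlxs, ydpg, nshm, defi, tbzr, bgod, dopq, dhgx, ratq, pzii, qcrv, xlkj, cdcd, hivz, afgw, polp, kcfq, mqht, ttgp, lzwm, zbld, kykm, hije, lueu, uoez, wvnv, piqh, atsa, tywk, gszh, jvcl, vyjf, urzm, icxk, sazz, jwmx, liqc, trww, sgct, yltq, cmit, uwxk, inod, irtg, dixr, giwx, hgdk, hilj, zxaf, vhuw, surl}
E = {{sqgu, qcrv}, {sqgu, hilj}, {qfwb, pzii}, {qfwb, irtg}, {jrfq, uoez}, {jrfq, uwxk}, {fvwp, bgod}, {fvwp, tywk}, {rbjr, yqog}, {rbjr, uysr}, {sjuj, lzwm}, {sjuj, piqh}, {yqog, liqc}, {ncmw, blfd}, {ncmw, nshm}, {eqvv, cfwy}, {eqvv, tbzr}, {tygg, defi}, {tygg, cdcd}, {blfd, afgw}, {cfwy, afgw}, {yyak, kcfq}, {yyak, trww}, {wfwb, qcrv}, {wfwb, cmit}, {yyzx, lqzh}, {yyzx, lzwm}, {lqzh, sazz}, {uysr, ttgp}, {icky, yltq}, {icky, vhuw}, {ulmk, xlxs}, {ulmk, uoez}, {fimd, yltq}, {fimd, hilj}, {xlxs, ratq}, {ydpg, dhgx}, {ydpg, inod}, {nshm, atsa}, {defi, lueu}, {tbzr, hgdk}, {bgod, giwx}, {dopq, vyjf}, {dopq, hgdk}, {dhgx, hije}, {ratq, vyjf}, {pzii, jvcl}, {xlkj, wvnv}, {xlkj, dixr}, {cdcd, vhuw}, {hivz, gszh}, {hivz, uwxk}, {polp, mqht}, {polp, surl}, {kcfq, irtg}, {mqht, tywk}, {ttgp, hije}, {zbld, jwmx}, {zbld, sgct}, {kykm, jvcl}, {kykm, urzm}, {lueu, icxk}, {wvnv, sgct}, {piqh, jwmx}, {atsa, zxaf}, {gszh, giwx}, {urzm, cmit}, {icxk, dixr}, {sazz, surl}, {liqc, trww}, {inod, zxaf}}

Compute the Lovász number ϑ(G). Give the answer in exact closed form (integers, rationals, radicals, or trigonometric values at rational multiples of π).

71*cos(pi/71)/(cos(pi/71) + 1)

Vertex hije has 2 neighbors: dhgx, ttgp.
deg(kcfq) = 2; N(kcfq) = {yyak, irtg}.
deg(ulmk) = 2; N(ulmk) = {xlxs, uoez}.
Vertex ncmw has 2 neighbors: blfd, nshm.
71-vertex 2-regular graph: this is C_{71}, the 71-cycle.
spec(A) ≈ [2.0, 1.9922, 1.9688, 1.9299, 1.876, 1.8074, 1.7246, 1.6284, 1.5194, 1.3985, 1.2666, 1.1249, 0.9743, 0.8162, 0.6516, 0.4819, 0.3085, 0.1326, -0.0442, -0.2208, -0.3956, -0.5673, -0.7346, -0.8961, -1.0507, -1.1969, -1.3339, -1.4604, -1.5754, -1.6781, -1.7677, -1.8435, -1.9048, -1.9513, -1.9824, -1.998] (distinct, 4 d.p.).
−71·(-2*cos(pi/71)) / ((2)−(-2*cos(pi/71))) = 71*cos(pi/71)/(cos(pi/71) + 1) = ϑ(G).
= 35.482618… (decimal).
Lovász sandwich 35 ≤ 71*cos(pi/71)/(cos(pi/71) + 1) ≤ 36: both strict.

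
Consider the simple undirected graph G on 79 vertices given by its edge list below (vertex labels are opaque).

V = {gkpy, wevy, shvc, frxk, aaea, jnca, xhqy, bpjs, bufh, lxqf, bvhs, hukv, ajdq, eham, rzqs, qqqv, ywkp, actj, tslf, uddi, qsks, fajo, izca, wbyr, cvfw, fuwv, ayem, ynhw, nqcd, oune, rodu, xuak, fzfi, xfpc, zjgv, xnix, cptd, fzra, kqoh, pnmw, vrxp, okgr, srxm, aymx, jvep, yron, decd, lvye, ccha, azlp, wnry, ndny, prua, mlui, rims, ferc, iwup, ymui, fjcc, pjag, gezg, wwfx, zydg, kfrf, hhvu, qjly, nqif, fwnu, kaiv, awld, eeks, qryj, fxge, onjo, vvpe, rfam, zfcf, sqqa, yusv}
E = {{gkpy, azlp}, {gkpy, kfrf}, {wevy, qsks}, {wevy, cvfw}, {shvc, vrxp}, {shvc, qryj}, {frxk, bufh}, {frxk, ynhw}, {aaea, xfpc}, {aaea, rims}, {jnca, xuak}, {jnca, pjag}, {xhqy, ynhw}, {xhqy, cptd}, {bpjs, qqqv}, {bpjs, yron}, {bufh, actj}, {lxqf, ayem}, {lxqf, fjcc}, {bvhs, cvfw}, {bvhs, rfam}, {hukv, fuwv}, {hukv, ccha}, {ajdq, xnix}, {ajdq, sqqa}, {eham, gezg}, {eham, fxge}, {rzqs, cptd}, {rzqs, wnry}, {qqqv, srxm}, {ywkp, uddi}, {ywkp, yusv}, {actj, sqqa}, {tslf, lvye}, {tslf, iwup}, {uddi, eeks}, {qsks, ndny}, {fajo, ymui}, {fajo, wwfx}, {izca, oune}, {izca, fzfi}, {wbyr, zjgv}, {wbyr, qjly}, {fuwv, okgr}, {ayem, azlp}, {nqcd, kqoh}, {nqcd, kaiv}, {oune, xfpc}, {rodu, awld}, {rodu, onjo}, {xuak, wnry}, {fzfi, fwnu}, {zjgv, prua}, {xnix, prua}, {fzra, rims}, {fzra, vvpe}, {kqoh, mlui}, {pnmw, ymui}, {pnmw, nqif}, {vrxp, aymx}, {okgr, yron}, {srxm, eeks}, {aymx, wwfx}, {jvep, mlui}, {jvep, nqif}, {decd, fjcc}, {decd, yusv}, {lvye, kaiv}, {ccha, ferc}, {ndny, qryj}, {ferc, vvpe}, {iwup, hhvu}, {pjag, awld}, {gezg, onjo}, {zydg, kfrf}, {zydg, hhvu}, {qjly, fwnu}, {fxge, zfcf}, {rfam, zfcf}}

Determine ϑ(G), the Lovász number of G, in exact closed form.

79*cos(pi/79)/(cos(pi/79) + 1)

Vertex ccha has 2 neighbors: hukv, ferc.
N(okgr) = {fuwv, yron}, |N(okgr)| = 2.
N(jnca) = {xuak, pjag}, |N(jnca)| = 2.
N(wevy) = {qsks, cvfw}, |N(wevy)| = 2.
deg(v) = 2 for all v (|V|=79); the odd cycle C_{79}.
Distinct eigenvalues (to 4 d.p.): [2.0, 1.9937, 1.9748, 1.9433, 1.8996, 1.8439, 1.7766, 1.698, 1.6086, 1.5091, 1.4001, 1.2822, 1.1562, 1.0229, 0.8831, 0.7377, 0.5877, 0.434, 0.2775, 0.1192, -0.0398, -0.1985, -0.356, -0.5112, -0.6632, -0.8111, -0.9537, -1.0904, -1.2202, -1.3422, -1.4558, -1.5601, -1.6546, -1.7386, -1.8117, -1.8733, -1.923, -1.9606, -1.9858, -1.9984].
−79·(-2*cos(pi/79)) / ((2)−(-2*cos(pi/79))) = 79*cos(pi/79)/(cos(pi/79) + 1) = ϑ(G).
= 39.4843794… (decimal).
Check 39 ≤ 79*cos(pi/79)/(cos(pi/79) + 1) ≤ 40: both strict.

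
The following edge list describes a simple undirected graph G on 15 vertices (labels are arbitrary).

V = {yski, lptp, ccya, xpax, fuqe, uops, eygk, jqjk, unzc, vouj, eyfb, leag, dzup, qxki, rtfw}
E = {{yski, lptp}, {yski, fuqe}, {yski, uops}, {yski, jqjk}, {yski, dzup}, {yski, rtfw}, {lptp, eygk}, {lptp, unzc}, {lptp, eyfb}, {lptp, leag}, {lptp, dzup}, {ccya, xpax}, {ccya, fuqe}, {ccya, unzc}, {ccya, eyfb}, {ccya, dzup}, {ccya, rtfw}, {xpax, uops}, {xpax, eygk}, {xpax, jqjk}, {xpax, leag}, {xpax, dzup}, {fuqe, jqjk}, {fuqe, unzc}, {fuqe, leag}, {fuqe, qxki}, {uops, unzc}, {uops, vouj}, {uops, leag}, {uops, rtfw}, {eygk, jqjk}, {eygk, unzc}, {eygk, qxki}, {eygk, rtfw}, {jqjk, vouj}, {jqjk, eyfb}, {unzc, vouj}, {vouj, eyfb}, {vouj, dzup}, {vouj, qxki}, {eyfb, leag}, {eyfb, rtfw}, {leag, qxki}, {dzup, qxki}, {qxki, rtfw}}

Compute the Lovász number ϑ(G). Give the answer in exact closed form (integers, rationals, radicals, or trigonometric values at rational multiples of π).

5

N(rtfw) = {yski, ccya, uops, eygk, eyfb, qxki}, |N(rtfw)| = 6.
Vertex lptp has 6 neighbors: yski, eygk, unzc, eyfb, leag, dzup.
N(eyfb) = {lptp, ccya, jqjk, vouj, leag, rtfw}, |N(eyfb)| = 6.
N(yski) = {lptp, fuqe, uops, jqjk, dzup, rtfw}, |N(yski)| = 6.
deg(v) = 6 for all v (|V|=15); Kneser-type, 2-subsets of [6].
A has 3 distinct eigenvalues ≈ [6.0, 1.0, -3.0].
With N=15: ϑ(G) = 15·(-1*(-3))/(6−(-3)) = 5.
ϑ(G) ≈ 5.0000000.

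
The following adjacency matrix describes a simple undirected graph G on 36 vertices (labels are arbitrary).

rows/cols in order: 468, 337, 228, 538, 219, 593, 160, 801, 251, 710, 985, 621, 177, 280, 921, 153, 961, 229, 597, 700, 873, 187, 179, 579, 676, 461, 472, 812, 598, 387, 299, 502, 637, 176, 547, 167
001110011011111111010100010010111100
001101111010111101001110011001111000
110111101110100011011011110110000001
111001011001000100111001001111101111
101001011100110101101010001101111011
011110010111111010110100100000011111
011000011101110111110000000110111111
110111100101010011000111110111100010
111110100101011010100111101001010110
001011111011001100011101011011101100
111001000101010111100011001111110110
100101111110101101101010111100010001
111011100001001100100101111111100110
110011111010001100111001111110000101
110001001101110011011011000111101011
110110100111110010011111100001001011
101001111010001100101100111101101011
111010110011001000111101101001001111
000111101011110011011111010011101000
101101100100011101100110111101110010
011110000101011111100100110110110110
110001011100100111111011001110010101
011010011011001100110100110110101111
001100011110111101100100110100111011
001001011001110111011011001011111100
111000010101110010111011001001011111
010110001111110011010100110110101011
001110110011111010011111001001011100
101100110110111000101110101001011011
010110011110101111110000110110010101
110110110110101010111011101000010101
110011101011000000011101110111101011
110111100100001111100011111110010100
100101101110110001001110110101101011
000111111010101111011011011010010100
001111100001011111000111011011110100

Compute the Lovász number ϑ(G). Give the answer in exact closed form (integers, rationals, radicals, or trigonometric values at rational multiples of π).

8

N(812) = {228, 538, 219, 160, 801, 985, 621, 177, 280, 921, 961, 700, 873, 187, 179, 579, 472, 387, 502, 637, 176}, |N(812)| = 21.
deg(502) = 21; N(502) = {468, 337, 219, 593, 160, 251, 985, 621, 700, 873, 187, 579, 676, 461, 812, 598, 387, 299, 637, 547, 167}.
deg(387) = 21; N(387) = {337, 538, 219, 801, 251, 710, 985, 177, 921, 153, 961, 229, 597, 700, 676, 461, 812, 598, 502, 176, 167}.
N(179) = {337, 228, 219, 801, 251, 985, 621, 921, 153, 597, 700, 187, 676, 461, 812, 598, 299, 637, 176, 547, 167}, |N(179)| = 21.
Regular of degree 21 on 36 vertices: Kneser K(9,2) on C(9,2)=36 vertices.
The 3 distinct eigenvalues: [21.0, 1.0, -6.0].
−36·(-6) / ((21)−(-6)) = 8 = ϑ(G).
Numerically 8.00000000.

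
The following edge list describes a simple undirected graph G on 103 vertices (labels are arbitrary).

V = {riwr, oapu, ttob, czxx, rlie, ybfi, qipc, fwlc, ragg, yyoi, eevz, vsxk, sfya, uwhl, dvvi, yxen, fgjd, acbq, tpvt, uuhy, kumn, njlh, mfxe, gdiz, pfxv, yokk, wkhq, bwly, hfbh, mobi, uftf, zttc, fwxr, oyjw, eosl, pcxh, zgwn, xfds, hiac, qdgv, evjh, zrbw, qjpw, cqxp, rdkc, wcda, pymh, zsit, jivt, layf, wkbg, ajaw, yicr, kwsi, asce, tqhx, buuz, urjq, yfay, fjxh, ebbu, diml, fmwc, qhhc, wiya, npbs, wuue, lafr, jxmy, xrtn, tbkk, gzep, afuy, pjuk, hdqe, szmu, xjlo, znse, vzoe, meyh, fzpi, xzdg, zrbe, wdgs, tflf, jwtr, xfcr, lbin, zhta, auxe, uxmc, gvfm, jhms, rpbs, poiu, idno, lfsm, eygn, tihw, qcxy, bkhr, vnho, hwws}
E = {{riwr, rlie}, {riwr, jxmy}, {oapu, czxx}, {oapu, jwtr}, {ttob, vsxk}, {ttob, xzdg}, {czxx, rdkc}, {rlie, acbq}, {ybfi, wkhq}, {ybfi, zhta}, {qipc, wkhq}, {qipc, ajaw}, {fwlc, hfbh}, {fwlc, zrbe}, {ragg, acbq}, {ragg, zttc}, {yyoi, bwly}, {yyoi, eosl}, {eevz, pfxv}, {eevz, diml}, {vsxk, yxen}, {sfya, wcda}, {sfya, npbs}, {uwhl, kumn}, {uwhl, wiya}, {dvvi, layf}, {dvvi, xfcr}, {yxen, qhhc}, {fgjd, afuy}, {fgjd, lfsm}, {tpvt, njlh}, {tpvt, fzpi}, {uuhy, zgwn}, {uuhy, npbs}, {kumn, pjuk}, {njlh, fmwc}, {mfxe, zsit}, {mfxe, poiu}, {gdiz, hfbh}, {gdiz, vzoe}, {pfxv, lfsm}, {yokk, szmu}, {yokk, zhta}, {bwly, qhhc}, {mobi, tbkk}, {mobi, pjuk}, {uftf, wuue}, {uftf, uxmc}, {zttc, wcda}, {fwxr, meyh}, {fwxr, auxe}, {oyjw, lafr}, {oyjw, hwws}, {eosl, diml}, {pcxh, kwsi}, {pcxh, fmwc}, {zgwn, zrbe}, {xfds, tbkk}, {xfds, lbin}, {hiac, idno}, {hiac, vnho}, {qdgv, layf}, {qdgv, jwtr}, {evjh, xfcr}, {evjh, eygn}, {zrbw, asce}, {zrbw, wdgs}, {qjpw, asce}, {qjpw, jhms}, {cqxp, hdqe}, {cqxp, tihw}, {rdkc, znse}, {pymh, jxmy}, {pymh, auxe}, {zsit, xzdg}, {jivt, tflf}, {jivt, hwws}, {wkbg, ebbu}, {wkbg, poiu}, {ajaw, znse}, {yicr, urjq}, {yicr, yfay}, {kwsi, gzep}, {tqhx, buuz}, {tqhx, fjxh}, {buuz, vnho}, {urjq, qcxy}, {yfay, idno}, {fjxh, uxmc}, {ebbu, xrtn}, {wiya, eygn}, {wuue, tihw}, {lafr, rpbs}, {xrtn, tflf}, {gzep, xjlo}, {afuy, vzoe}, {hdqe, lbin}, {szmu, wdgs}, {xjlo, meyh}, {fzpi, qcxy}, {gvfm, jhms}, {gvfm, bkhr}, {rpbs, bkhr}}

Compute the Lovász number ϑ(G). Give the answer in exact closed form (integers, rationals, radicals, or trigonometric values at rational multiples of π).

103*cos(pi/103)/(cos(pi/103) + 1)

Vertex pcxh has 2 neighbors: kwsi, fmwc.
deg(yyoi) = 2; N(yyoi) = {bwly, eosl}.
N(bwly) = {yyoi, qhhc}, |N(bwly)| = 2.
Vertex ybfi has 2 neighbors: wkhq, zhta.
103-vertex 2-regular graph: the odd cycle C_{103}.
A has 52 distinct eigenvalues ≈ [2.0, 1.99628, 1.98513, 1.9666, 1.94076, 1.90769, 1.86752, 1.82041, 1.76653, 1.70608, 1.63928, 1.56638, 1.48765, 1.40339, 1.31391, 1.21954, 1.12063, 1.01756, 0.9107, 0.80045, 0.68722, 0.57144, 0.45353, 0.33394, 0.2131, 0.09147, -0.0305, -0.15236, -0.27365, -0.39392, -0.51273, -0.62963, -0.74418, -0.85597, -0.96458, -1.06959, -1.17063, -1.26731, -1.35928, -1.44619, -1.52772, -1.60357, -1.67345, -1.73711, -1.79431, -1.84483, -1.88849, -1.92512, -1.95459, -1.97679, -1.99163, -1.99907].
λ_max=2, λ_min=-2*cos(pi/103); ϑ = −103·λ_min/(λ_max−λ_min) = 103*cos(pi/103)/(cos(pi/103) + 1).
≈ 51.488020467 (to 9 d.p.).
51 ≤ 103*cos(pi/103)/(cos(pi/103) + 1) ≤ 52: both strict.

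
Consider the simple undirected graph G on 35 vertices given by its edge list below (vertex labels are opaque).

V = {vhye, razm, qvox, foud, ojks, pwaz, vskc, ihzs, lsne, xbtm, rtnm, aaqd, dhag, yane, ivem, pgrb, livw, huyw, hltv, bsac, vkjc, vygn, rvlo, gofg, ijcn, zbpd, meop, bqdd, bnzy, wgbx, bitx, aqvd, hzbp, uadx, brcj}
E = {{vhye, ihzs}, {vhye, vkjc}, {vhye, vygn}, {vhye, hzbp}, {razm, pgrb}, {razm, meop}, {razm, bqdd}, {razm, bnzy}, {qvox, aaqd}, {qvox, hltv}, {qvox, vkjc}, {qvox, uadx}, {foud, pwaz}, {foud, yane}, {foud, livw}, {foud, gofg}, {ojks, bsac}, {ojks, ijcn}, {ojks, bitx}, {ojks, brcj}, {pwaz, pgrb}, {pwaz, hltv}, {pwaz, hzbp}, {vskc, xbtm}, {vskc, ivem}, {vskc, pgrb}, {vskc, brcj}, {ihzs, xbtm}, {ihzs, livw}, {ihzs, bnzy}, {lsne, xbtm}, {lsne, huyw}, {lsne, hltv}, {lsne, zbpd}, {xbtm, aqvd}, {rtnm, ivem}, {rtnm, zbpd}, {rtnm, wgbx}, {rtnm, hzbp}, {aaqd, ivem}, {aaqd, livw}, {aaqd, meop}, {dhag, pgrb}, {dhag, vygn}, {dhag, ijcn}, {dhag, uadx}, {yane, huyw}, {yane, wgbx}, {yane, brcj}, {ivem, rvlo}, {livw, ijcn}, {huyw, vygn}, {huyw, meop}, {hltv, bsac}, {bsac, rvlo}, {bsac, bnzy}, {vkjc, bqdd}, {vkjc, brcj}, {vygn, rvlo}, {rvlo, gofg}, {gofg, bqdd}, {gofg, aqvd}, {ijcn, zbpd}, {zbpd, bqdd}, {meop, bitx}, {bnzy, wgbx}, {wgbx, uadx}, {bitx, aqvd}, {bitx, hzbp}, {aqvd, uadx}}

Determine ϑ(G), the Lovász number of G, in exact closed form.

N(huyw) = {lsne, yane, vygn, meop}, |N(huyw)| = 4.
N(foud) = {pwaz, yane, livw, gofg}, |N(foud)| = 4.
Vertex gofg has 4 neighbors: foud, rvlo, bqdd, aqvd.
deg(bsac) = 4; N(bsac) = {ojks, hltv, rvlo, bnzy}.
35-vertex 4-regular graph: this is K(7,3), the Kneser graph.
The 4 distinct eigenvalues: [4.0, 2.0, -1.0, -3.0].
Lovász: ϑ = −35(-3)/(4+-1*(-3)) = 15.
= 15.00000… (decimal).

15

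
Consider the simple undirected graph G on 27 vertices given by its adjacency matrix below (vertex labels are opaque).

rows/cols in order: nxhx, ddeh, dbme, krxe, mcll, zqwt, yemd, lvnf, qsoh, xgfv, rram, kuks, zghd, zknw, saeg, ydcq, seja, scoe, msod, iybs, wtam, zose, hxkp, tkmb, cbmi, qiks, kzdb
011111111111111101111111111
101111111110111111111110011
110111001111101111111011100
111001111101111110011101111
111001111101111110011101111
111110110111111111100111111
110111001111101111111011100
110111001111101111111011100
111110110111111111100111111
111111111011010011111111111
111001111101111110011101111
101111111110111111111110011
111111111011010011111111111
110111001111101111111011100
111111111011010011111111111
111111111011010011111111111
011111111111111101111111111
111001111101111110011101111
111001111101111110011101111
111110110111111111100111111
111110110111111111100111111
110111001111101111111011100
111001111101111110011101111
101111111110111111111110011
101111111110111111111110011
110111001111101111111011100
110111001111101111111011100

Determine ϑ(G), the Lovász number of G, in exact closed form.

deg(krxe) = 21; N(krxe) = {nxhx, ddeh, dbme, zqwt, yemd, lvnf, qsoh, xgfv, kuks, zghd, zknw, saeg, ydcq, seja, iybs, wtam, zose, tkmb, cbmi, qiks, kzdb}.
Vertex seja has 25 neighbors: ddeh, dbme, krxe, mcll, zqwt, yemd, lvnf, qsoh, xgfv, rram, kuks, zghd, zknw, saeg, ydcq, scoe, msod, iybs, wtam, zose, hxkp, tkmb, cbmi, qiks, kzdb.
Vertex ydcq has 23 neighbors: nxhx, ddeh, dbme, krxe, mcll, zqwt, yemd, lvnf, qsoh, rram, kuks, zknw, seja, scoe, msod, iybs, wtam, zose, hxkp, tkmb, cbmi, qiks, kzdb.
N(zknw) = {nxhx, ddeh, krxe, mcll, zqwt, qsoh, xgfv, rram, kuks, zghd, saeg, ydcq, seja, scoe, msod, iybs, wtam, hxkp, tkmb, cbmi}, |N(zknw)| = 20.
Complete multipartite on [7, 6, 4, 4, 4, 2]: sandwich collapses at ϑ=7.
= 7.0000… (decimal).
α=7, χ(Ḡ)=7; ϑ=7 lies between (collapsed).

7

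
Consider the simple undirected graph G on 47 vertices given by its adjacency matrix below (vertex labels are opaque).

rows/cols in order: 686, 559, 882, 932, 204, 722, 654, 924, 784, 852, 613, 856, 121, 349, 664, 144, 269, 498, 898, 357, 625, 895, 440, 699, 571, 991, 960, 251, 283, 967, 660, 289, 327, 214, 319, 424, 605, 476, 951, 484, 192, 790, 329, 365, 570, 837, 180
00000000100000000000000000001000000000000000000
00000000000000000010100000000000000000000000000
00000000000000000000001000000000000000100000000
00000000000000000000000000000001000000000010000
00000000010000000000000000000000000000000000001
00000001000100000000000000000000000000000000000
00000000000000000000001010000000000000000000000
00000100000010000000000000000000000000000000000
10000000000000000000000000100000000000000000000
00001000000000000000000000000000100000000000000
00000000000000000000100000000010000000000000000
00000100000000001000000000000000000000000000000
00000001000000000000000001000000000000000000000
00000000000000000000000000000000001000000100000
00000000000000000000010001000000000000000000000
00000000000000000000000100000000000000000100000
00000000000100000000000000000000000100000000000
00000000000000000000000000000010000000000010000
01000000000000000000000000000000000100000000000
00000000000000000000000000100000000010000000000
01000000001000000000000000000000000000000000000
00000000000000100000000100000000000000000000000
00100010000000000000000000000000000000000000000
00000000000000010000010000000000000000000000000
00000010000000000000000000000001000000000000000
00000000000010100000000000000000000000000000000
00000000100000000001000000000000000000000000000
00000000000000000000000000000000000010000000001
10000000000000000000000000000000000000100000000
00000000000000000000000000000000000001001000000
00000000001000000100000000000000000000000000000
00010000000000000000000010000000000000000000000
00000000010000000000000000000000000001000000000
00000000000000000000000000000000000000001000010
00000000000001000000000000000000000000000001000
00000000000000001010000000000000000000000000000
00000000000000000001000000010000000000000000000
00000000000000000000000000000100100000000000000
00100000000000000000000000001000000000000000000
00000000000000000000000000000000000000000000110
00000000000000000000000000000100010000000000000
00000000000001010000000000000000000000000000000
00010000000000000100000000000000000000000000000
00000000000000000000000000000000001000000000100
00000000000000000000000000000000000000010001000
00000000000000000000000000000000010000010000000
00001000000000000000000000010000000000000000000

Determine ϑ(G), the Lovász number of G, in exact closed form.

47*cos(pi/47)/(cos(pi/47) + 1)

deg(837) = 2; N(837) = {214, 484}.
deg(660) = 2; N(660) = {613, 498}.
Vertex 349 has 2 neighbors: 319, 790.
N(440) = {882, 654}, |N(440)| = 2.
2-regular, N=47; a single 47-cycle (edge-transitive).
Distinct eigenvalues (to 6 d.p.): [2.0, 1.982155, 1.928938, 1.8413, 1.720803, 1.569599, 1.390385, 1.186359, 0.961164, 0.718816, 0.46364, 0.200191, -0.06683, -0.332659, -0.592551, -0.84187, -1.076165, -1.291256, -1.483304, -1.648883, -1.785038, -1.889338, -1.959923, -1.995534].
λ_max=2, λ_min=-2*cos(pi/47); ϑ = −47·λ_min/(λ_max−λ_min) = 47*cos(pi/47)/(cos(pi/47) + 1).
≈ 23.473731 (to 6 d.p.).
Check 23 ≤ 47*cos(pi/47)/(cos(pi/47) + 1) ≤ 24: both strict.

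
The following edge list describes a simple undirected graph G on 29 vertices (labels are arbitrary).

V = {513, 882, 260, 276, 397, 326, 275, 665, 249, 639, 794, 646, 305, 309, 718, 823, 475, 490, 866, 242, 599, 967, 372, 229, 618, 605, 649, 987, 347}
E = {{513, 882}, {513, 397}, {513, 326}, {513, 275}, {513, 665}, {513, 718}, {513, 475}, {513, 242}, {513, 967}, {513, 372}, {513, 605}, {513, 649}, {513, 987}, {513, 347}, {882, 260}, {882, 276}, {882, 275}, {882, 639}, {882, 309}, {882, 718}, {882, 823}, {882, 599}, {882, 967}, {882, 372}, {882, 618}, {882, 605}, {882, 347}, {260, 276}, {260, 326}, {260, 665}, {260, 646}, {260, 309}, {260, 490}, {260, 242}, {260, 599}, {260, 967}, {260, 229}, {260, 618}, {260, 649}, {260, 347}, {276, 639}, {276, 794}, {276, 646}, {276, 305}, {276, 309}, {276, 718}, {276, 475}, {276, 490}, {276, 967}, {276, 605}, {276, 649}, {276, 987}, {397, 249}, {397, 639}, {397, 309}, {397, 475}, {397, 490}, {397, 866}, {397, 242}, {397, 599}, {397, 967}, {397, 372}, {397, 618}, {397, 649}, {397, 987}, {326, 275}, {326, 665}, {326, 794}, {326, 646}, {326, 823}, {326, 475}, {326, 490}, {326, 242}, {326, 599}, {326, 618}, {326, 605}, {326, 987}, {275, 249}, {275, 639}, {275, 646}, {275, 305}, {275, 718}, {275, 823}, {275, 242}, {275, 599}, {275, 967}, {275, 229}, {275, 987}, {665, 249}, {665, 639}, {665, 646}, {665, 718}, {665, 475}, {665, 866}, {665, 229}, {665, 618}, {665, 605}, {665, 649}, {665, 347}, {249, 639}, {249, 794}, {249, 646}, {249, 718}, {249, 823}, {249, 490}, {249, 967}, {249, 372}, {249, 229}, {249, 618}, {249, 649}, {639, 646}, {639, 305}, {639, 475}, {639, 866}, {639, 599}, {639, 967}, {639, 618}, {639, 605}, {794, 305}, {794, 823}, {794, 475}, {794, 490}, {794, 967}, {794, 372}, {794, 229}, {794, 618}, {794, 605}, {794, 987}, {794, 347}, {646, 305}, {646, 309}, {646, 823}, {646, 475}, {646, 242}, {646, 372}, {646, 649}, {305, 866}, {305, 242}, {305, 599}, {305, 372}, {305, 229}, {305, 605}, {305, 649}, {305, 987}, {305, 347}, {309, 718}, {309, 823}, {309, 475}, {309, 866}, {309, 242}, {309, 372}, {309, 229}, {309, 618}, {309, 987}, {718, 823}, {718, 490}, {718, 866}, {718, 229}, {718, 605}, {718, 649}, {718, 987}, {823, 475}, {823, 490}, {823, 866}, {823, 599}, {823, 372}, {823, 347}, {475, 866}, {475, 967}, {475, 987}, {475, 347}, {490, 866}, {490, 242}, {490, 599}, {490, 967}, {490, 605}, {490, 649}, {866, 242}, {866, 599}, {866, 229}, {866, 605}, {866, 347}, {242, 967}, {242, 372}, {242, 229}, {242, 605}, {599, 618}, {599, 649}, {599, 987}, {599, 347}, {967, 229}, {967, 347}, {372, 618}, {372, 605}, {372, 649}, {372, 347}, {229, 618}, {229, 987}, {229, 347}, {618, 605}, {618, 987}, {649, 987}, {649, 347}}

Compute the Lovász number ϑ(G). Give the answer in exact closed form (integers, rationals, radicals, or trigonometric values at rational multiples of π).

sqrt(29)

N(326) = {513, 260, 275, 665, 794, 646, 823, 475, 490, 242, 599, 618, 605, 987}, |N(326)| = 14.
deg(967) = 14; N(967) = {513, 882, 260, 276, 397, 275, 249, 639, 794, 475, 490, 242, 229, 347}.
deg(718) = 14; N(718) = {513, 882, 276, 275, 665, 249, 309, 823, 490, 866, 229, 605, 649, 987}.
Vertex 242 has 14 neighbors: 513, 260, 397, 326, 275, 646, 305, 309, 490, 866, 967, 372, 229, 605.
G on 29 vertices is 14-regular; strongly regular (29,14,6,7).
The 3 distinct eigenvalues: [14.0, 2.19258, -3.19258].
With N=29: ϑ(G) = 29·(-(-sqrt(29)/2 - 1/2))/(14−(-sqrt(29)/2 - 1/2)) = sqrt(29).
≈ 5.3852 (to 4 d.p.).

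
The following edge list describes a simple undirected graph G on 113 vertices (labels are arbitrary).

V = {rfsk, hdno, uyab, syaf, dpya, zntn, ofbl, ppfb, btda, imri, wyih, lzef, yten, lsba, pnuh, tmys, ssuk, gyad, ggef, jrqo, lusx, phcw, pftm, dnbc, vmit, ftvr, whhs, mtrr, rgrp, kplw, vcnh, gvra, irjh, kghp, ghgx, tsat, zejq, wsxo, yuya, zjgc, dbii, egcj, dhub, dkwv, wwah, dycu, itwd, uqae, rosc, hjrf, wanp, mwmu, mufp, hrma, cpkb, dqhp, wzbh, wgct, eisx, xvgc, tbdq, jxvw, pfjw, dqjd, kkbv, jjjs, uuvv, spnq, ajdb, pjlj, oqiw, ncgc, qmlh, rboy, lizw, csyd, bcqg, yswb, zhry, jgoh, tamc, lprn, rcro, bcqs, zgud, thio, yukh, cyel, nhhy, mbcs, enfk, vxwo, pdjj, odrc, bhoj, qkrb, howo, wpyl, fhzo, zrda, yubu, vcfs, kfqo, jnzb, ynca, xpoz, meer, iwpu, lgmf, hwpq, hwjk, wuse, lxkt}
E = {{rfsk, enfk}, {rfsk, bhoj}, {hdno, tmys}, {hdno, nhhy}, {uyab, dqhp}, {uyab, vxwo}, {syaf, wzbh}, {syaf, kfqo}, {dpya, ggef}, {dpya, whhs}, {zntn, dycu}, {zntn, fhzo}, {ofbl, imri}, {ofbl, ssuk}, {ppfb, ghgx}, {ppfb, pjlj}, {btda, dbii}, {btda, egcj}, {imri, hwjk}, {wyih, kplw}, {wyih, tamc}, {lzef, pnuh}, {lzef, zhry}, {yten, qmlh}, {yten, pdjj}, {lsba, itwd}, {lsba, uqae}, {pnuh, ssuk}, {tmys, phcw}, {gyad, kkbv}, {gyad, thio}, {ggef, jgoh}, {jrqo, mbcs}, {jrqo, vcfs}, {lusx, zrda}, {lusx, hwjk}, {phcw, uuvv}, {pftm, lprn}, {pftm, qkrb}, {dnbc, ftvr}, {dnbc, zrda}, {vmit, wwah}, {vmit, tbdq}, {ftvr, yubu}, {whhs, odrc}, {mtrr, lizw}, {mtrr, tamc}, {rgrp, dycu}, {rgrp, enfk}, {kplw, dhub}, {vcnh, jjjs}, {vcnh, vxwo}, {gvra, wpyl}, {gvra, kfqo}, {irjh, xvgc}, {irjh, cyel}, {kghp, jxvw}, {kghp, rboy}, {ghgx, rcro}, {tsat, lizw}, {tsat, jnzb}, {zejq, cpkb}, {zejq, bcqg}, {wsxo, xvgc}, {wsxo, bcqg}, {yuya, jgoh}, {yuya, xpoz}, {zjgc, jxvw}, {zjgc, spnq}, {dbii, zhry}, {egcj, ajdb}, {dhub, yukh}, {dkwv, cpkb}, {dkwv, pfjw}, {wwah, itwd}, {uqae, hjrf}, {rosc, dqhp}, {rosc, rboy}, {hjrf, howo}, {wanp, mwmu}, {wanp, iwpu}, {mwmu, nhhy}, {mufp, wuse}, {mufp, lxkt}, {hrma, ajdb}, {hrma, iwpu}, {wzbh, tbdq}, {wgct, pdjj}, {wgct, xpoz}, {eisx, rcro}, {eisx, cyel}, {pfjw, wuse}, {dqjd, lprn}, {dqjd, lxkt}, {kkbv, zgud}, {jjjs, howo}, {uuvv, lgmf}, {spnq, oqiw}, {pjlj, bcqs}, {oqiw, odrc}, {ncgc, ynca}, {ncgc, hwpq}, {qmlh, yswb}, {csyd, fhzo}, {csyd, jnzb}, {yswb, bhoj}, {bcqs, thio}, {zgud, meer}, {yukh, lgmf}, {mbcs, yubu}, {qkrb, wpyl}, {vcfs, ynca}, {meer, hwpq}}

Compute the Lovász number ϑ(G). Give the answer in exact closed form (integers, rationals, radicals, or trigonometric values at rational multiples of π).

N(fhzo) = {zntn, csyd}, |N(fhzo)| = 2.
Vertex lgmf has 2 neighbors: uuvv, yukh.
N(phcw) = {tmys, uuvv}, |N(phcw)| = 2.
N(pjlj) = {ppfb, bcqs}, |N(pjlj)| = 2.
deg(v) = 2 for all v (|V|=113); connected 2-regular on 113 ⇒ C_{113}.
The 57 distinct eigenvalues: [2.0, 1.996909, 1.987646, 1.972239, 1.950736, 1.923203, 1.889726, 1.850408, 1.80537, 1.754752, 1.69871, 1.637418, 1.571064, 1.499854, 1.424009, 1.343762, 1.259361, 1.171068, 1.079155, 0.983906, 0.885616, 0.784589, 0.681137, 0.575579, 0.468242, 0.359458, 0.249563, 0.138897, 0.027801, -0.083381, -0.194305, -0.304628, -0.41401, -0.522112, -0.628601, -0.733146, -0.835425, -0.935122, -1.031929, -1.125546, -1.215684, -1.302064, -1.38442, -1.462497, -1.536053, -1.604861, -1.668709, -1.727399, -1.780749, -1.828596, -1.87079, -1.907202, -1.937718, -1.962246, -1.980708, -1.993048, -1.999227].
−113·(-2*cos(pi/113)) / ((2)−(-2*cos(pi/113))) = 113*cos(pi/113)/(cos(pi/113) + 1) = ϑ(G).
ϑ(G) ≈ 56.4891.
56 ≤ 113*cos(pi/113)/(cos(pi/113) + 1) ≤ 57: both strict.

113*cos(pi/113)/(cos(pi/113) + 1)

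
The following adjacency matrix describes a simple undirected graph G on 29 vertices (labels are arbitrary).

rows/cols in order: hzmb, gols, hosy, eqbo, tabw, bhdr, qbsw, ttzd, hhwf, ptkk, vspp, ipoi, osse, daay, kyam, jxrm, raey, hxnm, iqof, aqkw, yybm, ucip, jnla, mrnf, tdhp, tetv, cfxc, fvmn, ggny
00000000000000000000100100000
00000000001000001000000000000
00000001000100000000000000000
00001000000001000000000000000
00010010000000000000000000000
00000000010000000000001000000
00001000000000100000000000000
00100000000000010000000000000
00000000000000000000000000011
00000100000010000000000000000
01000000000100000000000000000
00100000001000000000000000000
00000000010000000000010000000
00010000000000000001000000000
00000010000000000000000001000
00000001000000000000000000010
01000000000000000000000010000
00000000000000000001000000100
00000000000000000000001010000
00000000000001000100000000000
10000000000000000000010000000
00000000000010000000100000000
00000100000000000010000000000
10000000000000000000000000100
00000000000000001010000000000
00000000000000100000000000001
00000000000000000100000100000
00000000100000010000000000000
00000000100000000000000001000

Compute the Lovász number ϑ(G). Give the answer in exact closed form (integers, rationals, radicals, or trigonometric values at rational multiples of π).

deg(iqof) = 2; N(iqof) = {jnla, tdhp}.
deg(eqbo) = 2; N(eqbo) = {tabw, daay}.
Vertex jnla has 2 neighbors: bhdr, iqof.
N(jxrm) = {ttzd, fvmn}, |N(jxrm)| = 2.
deg(v) = 2 for all v (|V|=29); connected 2-regular on 29 ⇒ C_{29}.
Distinct eigenvalues (to 6 d.p.): [2.0, 1.953241, 1.815151, 1.592186, 1.294773, 0.936817, 0.535057, 0.108278, -0.323564, -0.740276, -1.122374, -1.451991, -1.713714, -1.895306, -1.988276].
With N=29: ϑ(G) = 29·(-(-1)*2*cos(pi/29))/(2−(-2*cos(pi/29))) = 29*cos(pi/29)/(cos(pi/29) + 1).
ϑ(G) ≈ 14.4574.
Check 14 ≤ 29*cos(pi/29)/(cos(pi/29) + 1) ≤ 15: both strict.

29*cos(pi/29)/(cos(pi/29) + 1)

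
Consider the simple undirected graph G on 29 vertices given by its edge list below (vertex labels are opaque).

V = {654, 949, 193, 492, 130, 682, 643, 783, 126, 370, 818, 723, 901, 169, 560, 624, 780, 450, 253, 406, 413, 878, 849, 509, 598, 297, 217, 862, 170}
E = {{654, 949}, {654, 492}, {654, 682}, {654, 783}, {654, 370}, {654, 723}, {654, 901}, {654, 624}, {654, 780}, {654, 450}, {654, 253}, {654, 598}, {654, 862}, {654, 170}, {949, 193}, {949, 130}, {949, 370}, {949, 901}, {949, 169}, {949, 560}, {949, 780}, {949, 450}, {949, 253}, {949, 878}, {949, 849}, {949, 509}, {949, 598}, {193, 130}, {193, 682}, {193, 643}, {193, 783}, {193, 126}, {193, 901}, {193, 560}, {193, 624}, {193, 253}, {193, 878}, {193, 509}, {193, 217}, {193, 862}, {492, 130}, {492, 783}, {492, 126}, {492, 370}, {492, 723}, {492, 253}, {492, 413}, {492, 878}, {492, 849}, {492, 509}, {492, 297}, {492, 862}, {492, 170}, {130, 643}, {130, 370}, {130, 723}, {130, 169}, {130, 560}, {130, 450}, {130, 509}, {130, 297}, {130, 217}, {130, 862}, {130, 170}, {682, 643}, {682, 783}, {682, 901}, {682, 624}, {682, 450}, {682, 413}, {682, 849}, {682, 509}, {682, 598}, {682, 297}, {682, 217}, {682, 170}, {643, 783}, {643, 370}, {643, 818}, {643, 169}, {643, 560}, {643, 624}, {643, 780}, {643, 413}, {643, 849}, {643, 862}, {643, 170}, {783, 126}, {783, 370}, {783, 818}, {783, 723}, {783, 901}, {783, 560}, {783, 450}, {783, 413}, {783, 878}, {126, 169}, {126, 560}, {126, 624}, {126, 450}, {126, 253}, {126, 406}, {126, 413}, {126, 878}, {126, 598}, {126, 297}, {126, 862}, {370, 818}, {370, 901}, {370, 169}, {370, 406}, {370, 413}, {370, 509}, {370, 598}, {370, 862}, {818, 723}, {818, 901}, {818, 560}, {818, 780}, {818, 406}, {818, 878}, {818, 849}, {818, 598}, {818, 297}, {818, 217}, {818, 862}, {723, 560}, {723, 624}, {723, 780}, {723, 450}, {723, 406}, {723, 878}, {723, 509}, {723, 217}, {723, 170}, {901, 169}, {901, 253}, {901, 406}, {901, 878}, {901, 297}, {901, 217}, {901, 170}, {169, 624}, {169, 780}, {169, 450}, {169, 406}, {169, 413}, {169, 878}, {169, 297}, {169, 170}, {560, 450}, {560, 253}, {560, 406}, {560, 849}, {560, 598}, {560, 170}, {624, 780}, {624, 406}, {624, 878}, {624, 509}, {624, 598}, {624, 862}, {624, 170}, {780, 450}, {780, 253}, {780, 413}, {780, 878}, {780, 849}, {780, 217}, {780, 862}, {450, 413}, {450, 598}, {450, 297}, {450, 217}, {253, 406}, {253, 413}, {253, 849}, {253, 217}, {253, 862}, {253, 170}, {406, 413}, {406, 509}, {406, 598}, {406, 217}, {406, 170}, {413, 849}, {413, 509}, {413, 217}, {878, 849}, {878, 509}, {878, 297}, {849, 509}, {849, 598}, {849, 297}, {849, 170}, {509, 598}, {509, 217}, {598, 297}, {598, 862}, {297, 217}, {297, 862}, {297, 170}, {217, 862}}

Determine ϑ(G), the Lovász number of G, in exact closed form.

Vertex 169 has 14 neighbors: 949, 130, 643, 126, 370, 901, 624, 780, 450, 406, 413, 878, 297, 170.
N(643) = {193, 130, 682, 783, 370, 818, 169, 560, 624, 780, 413, 849, 862, 170}, |N(643)| = 14.
Vertex 818 has 14 neighbors: 643, 783, 370, 723, 901, 560, 780, 406, 878, 849, 598, 297, 217, 862.
deg(901) = 14; N(901) = {654, 949, 193, 682, 783, 370, 818, 169, 253, 406, 878, 297, 217, 170}.
deg(v) = 14 for all v (|V|=29); SR(29,14,6,7) — a Paley graph.
A has 3 distinct eigenvalues ≈ [14.0, 2.193, -3.193].
Lovász (edge-transitive): ϑ = −29·(-sqrt(29)/2 - 1/2)/((14)−(-sqrt(29)/2 - 1/2)) = sqrt(29).
ϑ(G) ≈ 5.3852.

sqrt(29)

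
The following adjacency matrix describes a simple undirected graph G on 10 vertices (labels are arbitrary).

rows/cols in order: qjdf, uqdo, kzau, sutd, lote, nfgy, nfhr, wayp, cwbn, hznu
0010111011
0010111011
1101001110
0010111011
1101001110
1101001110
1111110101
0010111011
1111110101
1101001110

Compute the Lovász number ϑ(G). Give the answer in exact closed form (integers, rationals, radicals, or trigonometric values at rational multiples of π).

deg(wayp) = 6; N(wayp) = {kzau, lote, nfgy, nfhr, cwbn, hznu}.
N(qjdf) = {kzau, lote, nfgy, nfhr, cwbn, hznu}, |N(qjdf)| = 6.
N(nfhr) = {qjdf, uqdo, kzau, sutd, lote, nfgy, wayp, hznu}, |N(nfhr)| = 8.
deg(nfgy) = 6; N(nfgy) = {qjdf, uqdo, sutd, nfhr, wayp, cwbn}.
Complete 3-partite, parts [4, 4, 2]: perfect, ϑ = α = 4.
ϑ(G) ≈ 4.0000.
4 ≤ 4 ≤ 4: collapsed.

4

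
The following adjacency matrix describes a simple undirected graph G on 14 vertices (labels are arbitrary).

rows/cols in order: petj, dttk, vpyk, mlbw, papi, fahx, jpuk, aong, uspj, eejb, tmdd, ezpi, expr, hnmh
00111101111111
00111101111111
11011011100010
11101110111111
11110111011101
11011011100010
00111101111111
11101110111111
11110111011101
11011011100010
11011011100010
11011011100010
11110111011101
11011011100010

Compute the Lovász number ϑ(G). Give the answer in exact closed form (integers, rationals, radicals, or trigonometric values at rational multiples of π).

deg(uspj) = 11; N(uspj) = {petj, dttk, vpyk, mlbw, fahx, jpuk, aong, eejb, tmdd, ezpi, hnmh}.
deg(aong) = 12; N(aong) = {petj, dttk, vpyk, papi, fahx, jpuk, uspj, eejb, tmdd, ezpi, expr, hnmh}.
Vertex eejb has 8 neighbors: petj, dttk, mlbw, papi, jpuk, aong, uspj, expr.
N(petj) = {vpyk, mlbw, papi, fahx, aong, uspj, eejb, tmdd, ezpi, expr, hnmh}, |N(petj)| = 11.
4 parts of sizes [6, 3, 3, 2]; α(G) = 6 = ϑ (perfect).
Numerically 6.0000000.
Check 6 ≤ 6 ≤ 6: collapsed.

6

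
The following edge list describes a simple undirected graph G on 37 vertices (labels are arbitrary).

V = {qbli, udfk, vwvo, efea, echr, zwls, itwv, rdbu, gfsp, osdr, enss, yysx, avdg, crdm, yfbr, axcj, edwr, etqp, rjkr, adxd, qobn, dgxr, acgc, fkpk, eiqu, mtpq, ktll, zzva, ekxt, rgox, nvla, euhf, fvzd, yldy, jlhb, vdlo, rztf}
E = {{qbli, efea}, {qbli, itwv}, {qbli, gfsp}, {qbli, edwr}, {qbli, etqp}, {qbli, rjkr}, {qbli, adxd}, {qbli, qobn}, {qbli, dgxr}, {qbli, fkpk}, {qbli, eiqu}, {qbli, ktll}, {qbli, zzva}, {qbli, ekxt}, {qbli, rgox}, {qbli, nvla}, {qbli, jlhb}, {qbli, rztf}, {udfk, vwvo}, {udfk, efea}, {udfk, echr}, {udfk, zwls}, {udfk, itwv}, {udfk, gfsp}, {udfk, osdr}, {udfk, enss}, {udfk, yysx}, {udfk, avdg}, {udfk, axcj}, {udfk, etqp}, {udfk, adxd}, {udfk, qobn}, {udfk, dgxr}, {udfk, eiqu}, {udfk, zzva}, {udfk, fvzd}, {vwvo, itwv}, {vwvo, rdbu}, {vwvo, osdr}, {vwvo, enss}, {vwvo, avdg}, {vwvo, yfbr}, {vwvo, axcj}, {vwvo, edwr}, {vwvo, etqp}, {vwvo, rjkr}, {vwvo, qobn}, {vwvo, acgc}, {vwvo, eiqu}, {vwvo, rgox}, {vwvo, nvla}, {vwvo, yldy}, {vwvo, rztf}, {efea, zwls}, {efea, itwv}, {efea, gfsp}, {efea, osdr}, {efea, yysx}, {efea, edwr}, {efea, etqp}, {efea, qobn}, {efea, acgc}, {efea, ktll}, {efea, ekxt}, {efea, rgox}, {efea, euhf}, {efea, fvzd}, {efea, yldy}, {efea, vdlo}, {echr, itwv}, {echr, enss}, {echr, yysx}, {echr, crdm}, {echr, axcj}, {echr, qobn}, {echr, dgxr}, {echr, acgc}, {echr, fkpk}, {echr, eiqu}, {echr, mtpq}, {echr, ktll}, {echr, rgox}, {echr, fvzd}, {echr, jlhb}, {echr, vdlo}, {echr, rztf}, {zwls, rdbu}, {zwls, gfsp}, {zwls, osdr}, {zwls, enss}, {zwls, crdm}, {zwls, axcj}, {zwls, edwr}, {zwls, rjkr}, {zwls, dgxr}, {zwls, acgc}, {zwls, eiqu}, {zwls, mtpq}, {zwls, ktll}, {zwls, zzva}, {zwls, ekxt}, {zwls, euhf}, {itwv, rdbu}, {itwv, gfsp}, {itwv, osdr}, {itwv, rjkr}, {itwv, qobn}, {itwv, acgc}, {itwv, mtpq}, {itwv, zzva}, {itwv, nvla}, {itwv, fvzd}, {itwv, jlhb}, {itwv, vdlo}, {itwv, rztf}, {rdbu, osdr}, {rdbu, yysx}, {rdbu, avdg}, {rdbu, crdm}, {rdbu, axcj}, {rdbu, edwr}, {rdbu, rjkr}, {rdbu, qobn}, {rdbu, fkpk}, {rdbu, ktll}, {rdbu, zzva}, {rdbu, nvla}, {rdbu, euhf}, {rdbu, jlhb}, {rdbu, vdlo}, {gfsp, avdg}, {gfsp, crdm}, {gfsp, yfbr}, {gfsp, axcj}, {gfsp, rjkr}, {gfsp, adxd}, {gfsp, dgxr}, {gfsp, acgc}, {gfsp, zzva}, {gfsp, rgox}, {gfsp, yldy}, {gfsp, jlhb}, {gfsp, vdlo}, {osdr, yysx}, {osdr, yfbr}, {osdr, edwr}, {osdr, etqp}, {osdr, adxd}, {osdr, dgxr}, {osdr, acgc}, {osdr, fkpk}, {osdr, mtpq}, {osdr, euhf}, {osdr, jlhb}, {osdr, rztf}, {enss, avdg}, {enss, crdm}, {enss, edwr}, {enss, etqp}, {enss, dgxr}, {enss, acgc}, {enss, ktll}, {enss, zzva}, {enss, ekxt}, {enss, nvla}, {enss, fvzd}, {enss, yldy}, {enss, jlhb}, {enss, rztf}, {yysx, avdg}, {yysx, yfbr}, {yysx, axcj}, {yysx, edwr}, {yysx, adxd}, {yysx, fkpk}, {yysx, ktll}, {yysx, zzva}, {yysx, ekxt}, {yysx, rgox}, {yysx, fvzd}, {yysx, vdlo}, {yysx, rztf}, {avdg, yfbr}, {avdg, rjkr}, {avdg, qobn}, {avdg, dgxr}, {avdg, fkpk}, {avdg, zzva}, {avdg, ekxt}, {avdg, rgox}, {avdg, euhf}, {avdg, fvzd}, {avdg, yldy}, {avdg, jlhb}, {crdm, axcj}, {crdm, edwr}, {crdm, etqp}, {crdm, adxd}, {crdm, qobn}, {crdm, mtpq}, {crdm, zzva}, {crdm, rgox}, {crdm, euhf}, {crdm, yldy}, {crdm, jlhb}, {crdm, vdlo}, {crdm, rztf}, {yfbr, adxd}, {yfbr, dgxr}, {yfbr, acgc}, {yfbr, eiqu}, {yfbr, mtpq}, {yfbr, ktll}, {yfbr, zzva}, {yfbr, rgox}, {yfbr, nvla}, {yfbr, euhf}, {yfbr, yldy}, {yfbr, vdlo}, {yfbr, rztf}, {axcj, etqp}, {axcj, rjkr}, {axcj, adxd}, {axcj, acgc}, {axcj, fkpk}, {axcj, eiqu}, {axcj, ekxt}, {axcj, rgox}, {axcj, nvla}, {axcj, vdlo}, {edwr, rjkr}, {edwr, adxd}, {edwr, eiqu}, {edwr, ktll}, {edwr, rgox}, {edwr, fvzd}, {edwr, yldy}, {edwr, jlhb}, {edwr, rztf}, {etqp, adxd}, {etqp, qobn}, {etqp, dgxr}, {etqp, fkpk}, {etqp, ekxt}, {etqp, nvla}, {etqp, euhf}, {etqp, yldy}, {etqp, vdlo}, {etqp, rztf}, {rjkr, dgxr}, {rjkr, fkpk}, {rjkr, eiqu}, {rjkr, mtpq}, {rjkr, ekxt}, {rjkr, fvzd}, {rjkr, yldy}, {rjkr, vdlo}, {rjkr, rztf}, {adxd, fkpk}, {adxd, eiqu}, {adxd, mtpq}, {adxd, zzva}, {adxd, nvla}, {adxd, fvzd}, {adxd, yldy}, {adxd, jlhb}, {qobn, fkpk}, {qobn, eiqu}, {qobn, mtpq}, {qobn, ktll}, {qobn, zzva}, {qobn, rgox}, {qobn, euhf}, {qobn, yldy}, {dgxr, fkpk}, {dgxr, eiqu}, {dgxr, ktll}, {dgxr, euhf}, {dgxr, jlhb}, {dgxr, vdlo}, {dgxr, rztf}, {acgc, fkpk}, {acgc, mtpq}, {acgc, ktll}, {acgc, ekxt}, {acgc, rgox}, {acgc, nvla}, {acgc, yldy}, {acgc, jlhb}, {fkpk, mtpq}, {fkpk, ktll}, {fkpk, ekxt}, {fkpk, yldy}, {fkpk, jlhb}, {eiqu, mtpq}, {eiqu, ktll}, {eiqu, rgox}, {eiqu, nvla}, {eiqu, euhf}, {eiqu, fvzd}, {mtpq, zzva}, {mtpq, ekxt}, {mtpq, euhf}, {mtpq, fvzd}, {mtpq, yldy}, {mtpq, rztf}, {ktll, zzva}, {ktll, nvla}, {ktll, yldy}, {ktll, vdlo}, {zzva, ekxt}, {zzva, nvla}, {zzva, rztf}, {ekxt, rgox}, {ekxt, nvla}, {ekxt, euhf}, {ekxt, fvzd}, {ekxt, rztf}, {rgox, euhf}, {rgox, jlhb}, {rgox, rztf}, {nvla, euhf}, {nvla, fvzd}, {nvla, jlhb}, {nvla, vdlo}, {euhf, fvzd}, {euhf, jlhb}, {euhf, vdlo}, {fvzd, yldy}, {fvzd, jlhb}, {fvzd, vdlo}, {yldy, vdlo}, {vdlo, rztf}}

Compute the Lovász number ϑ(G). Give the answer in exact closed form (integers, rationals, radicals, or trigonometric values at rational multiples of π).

N(zwls) = {udfk, efea, rdbu, gfsp, osdr, enss, crdm, axcj, edwr, rjkr, dgxr, acgc, eiqu, mtpq, ktll, zzva, ekxt, euhf}, |N(zwls)| = 18.
N(udfk) = {vwvo, efea, echr, zwls, itwv, gfsp, osdr, enss, yysx, avdg, axcj, etqp, adxd, qobn, dgxr, eiqu, zzva, fvzd}, |N(udfk)| = 18.
deg(ktll) = 18; N(ktll) = {qbli, efea, echr, zwls, rdbu, enss, yysx, yfbr, edwr, qobn, dgxr, acgc, fkpk, eiqu, zzva, nvla, yldy, vdlo}.
N(fkpk) = {qbli, echr, rdbu, osdr, yysx, avdg, axcj, etqp, rjkr, adxd, qobn, dgxr, acgc, mtpq, ktll, ekxt, yldy, jlhb}, |N(fkpk)| = 18.
37-vertex 18-regular graph: Paley(37): SR with (k,λ,μ)=(18,8,9).
A has 3 distinct eigenvalues ≈ [18.0, 2.541, -3.541].
With N=37: ϑ(G) = 37·(-(-sqrt(37)/2 - 1/2))/(18−(-sqrt(37)/2 - 1/2)) = sqrt(37).
Numerically 6.082762530.

sqrt(37)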